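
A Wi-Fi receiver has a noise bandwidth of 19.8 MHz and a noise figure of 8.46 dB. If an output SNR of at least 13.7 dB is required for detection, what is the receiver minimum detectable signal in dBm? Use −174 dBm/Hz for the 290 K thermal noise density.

Sensitivity = −174 + 10 log₁₀(B) + NF + SNR_min
= −174 + 72.97 + 8.46 + 13.7
= −78.87 dBm → −78.9 dBm

−78.9 dBm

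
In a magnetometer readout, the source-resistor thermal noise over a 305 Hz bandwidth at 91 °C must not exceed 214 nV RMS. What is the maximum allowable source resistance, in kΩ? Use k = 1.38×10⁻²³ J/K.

7.47 kΩ

T = 91 °C + 273.15 = 364.15 K
Johnson–Nyquist: V_n = √(4kTRB) ⇒ R = V_n² / (4kTB)
4kTB = 4 × 1.38×10⁻²³ × 364.15 × 3.05×10² = 6.13×10⁻¹⁸
R = (2.14×10⁻⁷)² / 6.13×10⁻¹⁸ = 7.47×10³ Ω = 7.47 kΩ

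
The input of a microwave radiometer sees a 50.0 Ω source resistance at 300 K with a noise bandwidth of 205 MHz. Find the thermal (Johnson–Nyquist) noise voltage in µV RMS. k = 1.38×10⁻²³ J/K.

13.0 µV

V_n = √(4kTRB)
4kTRB = 4 × 1.38×10⁻²³ × 300 × 5.00×10¹ × 2.05×10⁸ = 1.70×10⁻¹⁰ V²
V_n = √(1.70×10⁻¹⁰) = 1.30×10⁻⁵ V = 13.0 µV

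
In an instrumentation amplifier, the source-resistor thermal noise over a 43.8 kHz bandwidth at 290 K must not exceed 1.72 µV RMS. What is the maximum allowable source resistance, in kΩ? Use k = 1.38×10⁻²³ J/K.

Johnson–Nyquist: V_n = √(4kTRB) ⇒ R = V_n² / (4kTB)
4kTB = 4 × 1.38×10⁻²³ × 290 × 4.38×10⁴ = 7.01×10⁻¹⁶
R = (1.72×10⁻⁶)² / 7.01×10⁻¹⁶ = 4.22×10³ Ω = 4.22 kΩ

4.22 kΩ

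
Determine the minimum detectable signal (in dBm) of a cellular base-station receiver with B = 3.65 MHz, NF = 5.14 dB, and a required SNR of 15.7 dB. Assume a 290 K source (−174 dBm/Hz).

−87.5 dBm

Sensitivity = −174 + 10 log₁₀(B) + NF + SNR_min
= −174 + 65.62 + 5.14 + 15.7
= −87.54 dBm → −87.5 dBm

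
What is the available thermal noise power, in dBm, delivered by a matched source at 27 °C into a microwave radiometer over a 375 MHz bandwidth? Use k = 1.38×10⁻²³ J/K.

T = 27 °C + 273.15 = 300.15 K
P_n = kTB = 1.38×10⁻²³ × 300.15 × 3.75×10⁸ = 1.55×10⁻¹² W
In dBm: 10 log₁₀(1.55×10⁻¹² / 10⁻³) = −88.1 dBm

−88.1 dBm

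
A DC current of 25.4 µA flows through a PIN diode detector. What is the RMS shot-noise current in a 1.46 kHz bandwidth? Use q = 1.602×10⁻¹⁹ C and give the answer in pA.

I_n = √(2qI·B)
2qI·B = 2 × 1.602×10⁻¹⁹ × 2.54×10⁻⁵ × 1.46×10³ = 1.19×10⁻²⁰ A²
I_n = √(1.19×10⁻²⁰) = 1.09×10⁻¹⁰ A = 109 pA

109 pA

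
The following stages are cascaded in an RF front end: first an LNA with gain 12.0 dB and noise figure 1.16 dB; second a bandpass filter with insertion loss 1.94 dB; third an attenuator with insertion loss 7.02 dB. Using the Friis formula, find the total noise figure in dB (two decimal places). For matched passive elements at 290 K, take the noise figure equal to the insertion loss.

Convert to linear (a loss of L dB is a gain of −L dB): F_i = 10^(NF_i/10), G_i = 10^(G_i,dB/10)
  Stage 1: F_1 = 10^(1.16/10) = 1.306, G_1 = 10^(12.0/10) = 15.85
  Stage 2: F_2 = 10^(1.94/10) = 1.563, G_2 = 10^(−1.94/10) = 0.6397
  Stage 3: F_3 = 10^(7.02/10) = 5.035, G_3 = 10^(−7.02/10) = 0.1986
Friis cascade:
  F = 1.306 + (1.563 − 1)/15.85 + (5.035 − 1)/10.14 = 1.740
NF = 10 log₁₀(1.740) = 2.40 dB

2.40 dB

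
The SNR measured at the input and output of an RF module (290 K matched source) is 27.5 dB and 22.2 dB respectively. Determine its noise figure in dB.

5.3 dB

NF (dB) = SNR_in(dB) − SNR_out(dB) when the source is at T₀
NF = 27.5 − 22.2 = 5.3 dB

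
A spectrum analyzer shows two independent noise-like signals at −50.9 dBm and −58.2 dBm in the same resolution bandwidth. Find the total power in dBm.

−50.2 dBm

Convert to linear, add, convert back:
P₁ = 8.13×10⁻⁹ W, P₂ = 1.51×10⁻⁹ W
P_tot = 9.64×10⁻⁹ W → 10 log₁₀(P_tot / 10⁻³) = −50.2 dBm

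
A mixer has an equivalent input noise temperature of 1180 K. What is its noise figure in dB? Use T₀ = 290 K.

F = 1 + T_e/T₀ = 1 + 1180/290 = 5.06897
NF = 10 log₁₀(5.06897) = 7.05 dB

7.05 dB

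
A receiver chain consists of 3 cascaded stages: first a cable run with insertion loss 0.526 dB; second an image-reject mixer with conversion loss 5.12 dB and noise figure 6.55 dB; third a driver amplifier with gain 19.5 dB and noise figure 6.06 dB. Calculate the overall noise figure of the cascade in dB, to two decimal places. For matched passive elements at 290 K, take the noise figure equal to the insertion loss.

Convert to linear (a loss of L dB is a gain of −L dB): F_i = 10^(NF_i/10), G_i = 10^(G_i,dB/10)
  Stage 1: F_1 = 10^(0.526/10) = 1.129, G_1 = 10^(−0.526/10) = 0.8859
  Stage 2: F_2 = 10^(6.55/10) = 4.519, G_2 = 10^(−5.12/10) = 0.3076
  Stage 3: F_3 = 10^(6.06/10) = 4.036, G_3 = 10^(19.5/10) = 89.13
Friis cascade:
  F = 1.129 + (4.519 − 1)/0.8859 + (4.036 − 1)/0.2725 = 16.24
NF = 10 log₁₀(16.24) = 12.11 dB

12.11 dB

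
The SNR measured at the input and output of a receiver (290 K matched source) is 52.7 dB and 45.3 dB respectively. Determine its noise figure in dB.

NF (dB) = SNR_in(dB) − SNR_out(dB) when the source is at T₀
NF = 52.7 − 45.3 = 7.4 dB

7.4 dB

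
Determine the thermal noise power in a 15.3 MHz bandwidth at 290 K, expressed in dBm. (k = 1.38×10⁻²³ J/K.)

P_n = kTB = 1.38×10⁻²³ × 290 × 1.53×10⁷ = 6.12×10⁻¹⁴ W
In dBm: 10 log₁₀(6.12×10⁻¹⁴ / 10⁻³) = −102.1 dBm

−102.1 dBm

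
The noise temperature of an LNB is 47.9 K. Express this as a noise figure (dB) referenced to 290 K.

F = 1 + T_e/T₀ = 1 + 47.9/290 = 1.16517
NF = 10 log₁₀(1.16517) = 0.664 dB

0.664 dB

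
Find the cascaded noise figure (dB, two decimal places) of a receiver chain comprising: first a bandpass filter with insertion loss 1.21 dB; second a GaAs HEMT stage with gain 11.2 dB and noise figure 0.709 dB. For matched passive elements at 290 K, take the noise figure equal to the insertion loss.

Convert to linear (a loss of L dB is a gain of −L dB): F_i = 10^(NF_i/10), G_i = 10^(G_i,dB/10)
  Stage 1: F_1 = 10^(1.21/10) = 1.321, G_1 = 10^(−1.21/10) = 0.7568
  Stage 2: F_2 = 10^(0.709/10) = 1.177, G_2 = 10^(11.2/10) = 13.18
Friis cascade:
  F = 1.321 + (1.177 − 1)/0.7568 = 1.556
NF = 10 log₁₀(1.556) = 1.92 dB

1.92 dB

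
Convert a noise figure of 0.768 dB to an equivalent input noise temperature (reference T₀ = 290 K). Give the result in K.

56.1 K

F = 10^(0.768/10) = 1.19344
T_e = (F − 1)·T₀ = (1.19344 − 1) × 290 = 56.1 K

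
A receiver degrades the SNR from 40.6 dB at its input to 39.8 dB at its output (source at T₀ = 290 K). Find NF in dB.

0.8 dB

NF (dB) = SNR_in(dB) − SNR_out(dB) when the source is at T₀
NF = 40.6 − 39.8 = 0.8 dB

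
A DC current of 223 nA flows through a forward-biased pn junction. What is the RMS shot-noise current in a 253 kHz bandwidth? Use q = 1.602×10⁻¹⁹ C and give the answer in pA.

134 pA

I_n = √(2qI·B)
2qI·B = 2 × 1.602×10⁻¹⁹ × 2.23×10⁻⁷ × 2.53×10⁵ = 1.81×10⁻²⁰ A²
I_n = √(1.81×10⁻²⁰) = 1.34×10⁻¹⁰ A = 134 pA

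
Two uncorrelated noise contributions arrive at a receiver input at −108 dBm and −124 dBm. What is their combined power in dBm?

Convert to linear, add, convert back:
P₁ = 1.58×10⁻¹⁴ W, P₂ = 3.98×10⁻¹⁶ W
P_tot = 1.62×10⁻¹⁴ W → 10 log₁₀(P_tot / 10⁻³) = −107.9 dBm

−107.9 dBm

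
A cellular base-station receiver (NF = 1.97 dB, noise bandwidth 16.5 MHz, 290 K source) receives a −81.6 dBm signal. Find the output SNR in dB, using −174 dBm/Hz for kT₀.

18.3 dB

Noise floor: N = −174 + 10 log₁₀(B) + NF
10 log₁₀(1.65×10⁷) = 72.17 dB
N = −174 + 72.17 + 1.97 = −99.86 dBm
SNR = P_sig − N = −81.6 − (−99.86) = 18.26 dB → 18.3 dB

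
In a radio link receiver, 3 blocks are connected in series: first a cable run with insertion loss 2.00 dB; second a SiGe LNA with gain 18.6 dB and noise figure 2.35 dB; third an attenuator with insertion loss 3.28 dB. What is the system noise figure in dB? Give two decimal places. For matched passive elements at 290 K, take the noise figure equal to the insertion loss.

4.39 dB

Convert to linear (a loss of L dB is a gain of −L dB): F_i = 10^(NF_i/10), G_i = 10^(G_i,dB/10)
  Stage 1: F_1 = 10^(2.00/10) = 1.585, G_1 = 10^(−2.00/10) = 0.6310
  Stage 2: F_2 = 10^(2.35/10) = 1.718, G_2 = 10^(18.6/10) = 72.44
  Stage 3: F_3 = 10^(3.28/10) = 2.128, G_3 = 10^(−3.28/10) = 0.4699
Friis cascade:
  F = 1.585 + (1.718 − 1)/0.6310 + (2.128 − 1)/45.71 = 2.747
NF = 10 log₁₀(2.747) = 4.39 dB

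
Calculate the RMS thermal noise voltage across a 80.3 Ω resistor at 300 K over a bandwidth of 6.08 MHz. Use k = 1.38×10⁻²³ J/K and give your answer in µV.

V_n = √(4kTRB)
4kTRB = 4 × 1.38×10⁻²³ × 300 × 8.03×10¹ × 6.08×10⁶ = 8.08×10⁻¹² V²
V_n = √(8.08×10⁻¹²) = 2.84×10⁻⁶ V = 2.84 µV

2.84 µV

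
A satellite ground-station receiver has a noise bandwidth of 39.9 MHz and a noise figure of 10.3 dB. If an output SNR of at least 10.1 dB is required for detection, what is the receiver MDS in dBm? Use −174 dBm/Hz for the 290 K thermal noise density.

−77.6 dBm

Sensitivity = −174 + 10 log₁₀(B) + NF + SNR_min
= −174 + 76.01 + 10.3 + 10.1
= −77.59 dBm → −77.6 dBm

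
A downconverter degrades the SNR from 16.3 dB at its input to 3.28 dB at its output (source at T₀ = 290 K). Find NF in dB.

13.02 dB

NF (dB) = SNR_in(dB) − SNR_out(dB) when the source is at T₀
NF = 16.3 − 3.28 = 13.02 dB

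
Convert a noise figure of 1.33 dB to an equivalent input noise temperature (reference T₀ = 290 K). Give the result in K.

F = 10^(1.33/10) = 1.35831
T_e = (F − 1)·T₀ = (1.35831 − 1) × 290 = 104 K

104 K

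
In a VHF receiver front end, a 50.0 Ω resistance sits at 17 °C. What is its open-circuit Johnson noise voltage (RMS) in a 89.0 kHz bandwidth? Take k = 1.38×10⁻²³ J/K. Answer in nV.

267 nV

T = 17 °C + 273.15 = 290.15 K
V_n = √(4kTRB)
4kTRB = 4 × 1.38×10⁻²³ × 290.15 × 5.00×10¹ × 8.90×10⁴ = 7.13×10⁻¹⁴ V²
V_n = √(7.13×10⁻¹⁴) = 2.67×10⁻⁷ V = 267 nV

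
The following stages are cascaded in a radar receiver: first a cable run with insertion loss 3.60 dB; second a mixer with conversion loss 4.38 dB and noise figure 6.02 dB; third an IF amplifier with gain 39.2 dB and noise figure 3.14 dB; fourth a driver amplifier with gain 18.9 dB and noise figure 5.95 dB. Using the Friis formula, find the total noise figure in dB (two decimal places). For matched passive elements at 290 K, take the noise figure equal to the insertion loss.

11.99 dB

Convert to linear (a loss of L dB is a gain of −L dB): F_i = 10^(NF_i/10), G_i = 10^(G_i,dB/10)
  Stage 1: F_1 = 10^(3.60/10) = 2.291, G_1 = 10^(−3.60/10) = 0.4365
  Stage 2: F_2 = 10^(6.02/10) = 3.999, G_2 = 10^(−4.38/10) = 0.3648
  Stage 3: F_3 = 10^(3.14/10) = 2.061, G_3 = 10^(39.2/10) = 8318
  Stage 4: F_4 = 10^(5.95/10) = 3.936, G_4 = 10^(18.9/10) = 77.62
Friis cascade:
  F = 2.291 + (3.999 − 1)/0.4365 + (2.061 − 1)/0.1592 + (3.936 − 1)/1324 = 15.83
NF = 10 log₁₀(15.83) = 11.99 dB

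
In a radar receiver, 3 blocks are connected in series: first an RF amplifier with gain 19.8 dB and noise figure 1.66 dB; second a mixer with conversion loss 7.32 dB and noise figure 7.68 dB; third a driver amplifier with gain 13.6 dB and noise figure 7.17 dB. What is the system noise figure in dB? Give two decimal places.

2.44 dB

Convert to linear (a loss of L dB is a gain of −L dB): F_i = 10^(NF_i/10), G_i = 10^(G_i,dB/10)
  Stage 1: F_1 = 10^(1.66/10) = 1.466, G_1 = 10^(19.8/10) = 95.50
  Stage 2: F_2 = 10^(7.68/10) = 5.861, G_2 = 10^(−7.32/10) = 0.1854
  Stage 3: F_3 = 10^(7.17/10) = 5.212, G_3 = 10^(13.6/10) = 22.91
Friis cascade:
  F = 1.466 + (5.861 − 1)/95.50 + (5.212 − 1)/17.70 = 1.754
NF = 10 log₁₀(1.754) = 2.44 dB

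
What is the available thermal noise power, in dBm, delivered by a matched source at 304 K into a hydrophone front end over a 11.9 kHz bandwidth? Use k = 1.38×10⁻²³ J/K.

−133.0 dBm

P_n = kTB = 1.38×10⁻²³ × 304 × 1.19×10⁴ = 4.99×10⁻¹⁷ W
In dBm: 10 log₁₀(4.99×10⁻¹⁷ / 10⁻³) = −133.0 dBm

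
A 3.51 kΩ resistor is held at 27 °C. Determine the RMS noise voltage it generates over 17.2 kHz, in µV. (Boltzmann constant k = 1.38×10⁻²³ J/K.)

1.00 µV

T = 27 °C + 273.15 = 300.15 K
V_n = √(4kTRB)
4kTRB = 4 × 1.38×10⁻²³ × 300.15 × 3.51×10³ × 1.72×10⁴ = 1.00×10⁻¹² V²
V_n = √(1.00×10⁻¹²) = 1.00×10⁻⁶ V = 1.00 µV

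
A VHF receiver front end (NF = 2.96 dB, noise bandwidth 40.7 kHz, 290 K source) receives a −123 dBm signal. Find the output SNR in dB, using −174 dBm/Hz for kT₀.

Noise floor: N = −174 + 10 log₁₀(B) + NF
10 log₁₀(4.07×10⁴) = 46.1 dB
N = −174 + 46.1 + 2.96 = −124.94 dBm
SNR = P_sig − N = −123 − (−124.94) = 1.94 dB → 1.9 dB

1.9 dB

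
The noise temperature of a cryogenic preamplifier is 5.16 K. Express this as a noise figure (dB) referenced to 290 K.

F = 1 + T_e/T₀ = 1 + 5.16/290 = 1.01779
NF = 10 log₁₀(1.01779) = 0.077 dB

0.077 dB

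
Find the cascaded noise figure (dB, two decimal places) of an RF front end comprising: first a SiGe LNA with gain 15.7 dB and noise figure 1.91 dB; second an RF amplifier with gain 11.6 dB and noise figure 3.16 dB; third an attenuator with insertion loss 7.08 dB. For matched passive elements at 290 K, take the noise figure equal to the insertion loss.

2.01 dB

Convert to linear (a loss of L dB is a gain of −L dB): F_i = 10^(NF_i/10), G_i = 10^(G_i,dB/10)
  Stage 1: F_1 = 10^(1.91/10) = 1.552, G_1 = 10^(15.7/10) = 37.15
  Stage 2: F_2 = 10^(3.16/10) = 2.070, G_2 = 10^(11.6/10) = 14.45
  Stage 3: F_3 = 10^(7.08/10) = 5.105, G_3 = 10^(−7.08/10) = 0.1959
Friis cascade:
  F = 1.552 + (2.070 − 1)/37.15 + (5.105 − 1)/537.0 = 1.589
NF = 10 log₁₀(1.589) = 2.01 dB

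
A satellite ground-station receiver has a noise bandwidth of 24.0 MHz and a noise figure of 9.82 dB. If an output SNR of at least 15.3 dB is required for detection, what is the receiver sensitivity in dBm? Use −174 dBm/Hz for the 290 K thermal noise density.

Sensitivity = −174 + 10 log₁₀(B) + NF + SNR_min
= −174 + 73.8 + 9.82 + 15.3
= −75.08 dBm → −75.1 dBm

−75.1 dBm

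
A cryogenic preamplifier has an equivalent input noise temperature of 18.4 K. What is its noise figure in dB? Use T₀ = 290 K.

F = 1 + T_e/T₀ = 1 + 18.4/290 = 1.06345
NF = 10 log₁₀(1.06345) = 0.267 dB

0.267 dB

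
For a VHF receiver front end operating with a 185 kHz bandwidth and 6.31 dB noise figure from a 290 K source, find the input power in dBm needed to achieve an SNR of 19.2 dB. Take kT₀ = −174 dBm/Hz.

−95.8 dBm

Sensitivity = −174 + 10 log₁₀(B) + NF + SNR_min
= −174 + 52.67 + 6.31 + 19.2
= −95.82 dBm → −95.8 dBm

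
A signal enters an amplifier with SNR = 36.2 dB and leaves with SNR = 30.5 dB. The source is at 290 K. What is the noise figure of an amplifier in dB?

5.7 dB

NF (dB) = SNR_in(dB) − SNR_out(dB) when the source is at T₀
NF = 36.2 − 30.5 = 5.7 dB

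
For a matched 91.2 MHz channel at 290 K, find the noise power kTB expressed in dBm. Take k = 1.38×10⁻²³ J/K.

P_n = kTB = 1.38×10⁻²³ × 290 × 9.12×10⁷ = 3.65×10⁻¹³ W
In dBm: 10 log₁₀(3.65×10⁻¹³ / 10⁻³) = −94.4 dBm

−94.4 dBm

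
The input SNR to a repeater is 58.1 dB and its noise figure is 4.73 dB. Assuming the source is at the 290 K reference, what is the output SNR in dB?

53.37 dB

By definition F = SNR_in/SNR_out, so in dB: SNR_out = SNR_in − NF
SNR_out = 58.1 − 4.73 = 53.37 dB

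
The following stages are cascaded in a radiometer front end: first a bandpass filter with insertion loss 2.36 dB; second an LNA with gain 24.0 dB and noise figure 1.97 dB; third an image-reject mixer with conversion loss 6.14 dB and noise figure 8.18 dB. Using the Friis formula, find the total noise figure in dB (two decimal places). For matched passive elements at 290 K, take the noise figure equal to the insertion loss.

4.39 dB

Convert to linear (a loss of L dB is a gain of −L dB): F_i = 10^(NF_i/10), G_i = 10^(G_i,dB/10)
  Stage 1: F_1 = 10^(2.36/10) = 1.722, G_1 = 10^(−2.36/10) = 0.5808
  Stage 2: F_2 = 10^(1.97/10) = 1.574, G_2 = 10^(24.0/10) = 251.2
  Stage 3: F_3 = 10^(8.18/10) = 6.577, G_3 = 10^(−6.14/10) = 0.2432
Friis cascade:
  F = 1.722 + (1.574 − 1)/0.5808 + (6.577 − 1)/145.9 = 2.748
NF = 10 log₁₀(2.748) = 4.39 dB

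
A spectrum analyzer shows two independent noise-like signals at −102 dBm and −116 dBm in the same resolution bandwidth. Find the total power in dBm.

−101.8 dBm

Convert to linear, add, convert back:
P₁ = 6.31×10⁻¹⁴ W, P₂ = 2.51×10⁻¹⁵ W
P_tot = 6.56×10⁻¹⁴ W → 10 log₁₀(P_tot / 10⁻³) = −101.8 dBm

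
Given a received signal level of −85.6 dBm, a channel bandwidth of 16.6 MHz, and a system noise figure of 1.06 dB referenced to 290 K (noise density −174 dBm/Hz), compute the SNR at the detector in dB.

Noise floor: N = −174 + 10 log₁₀(B) + NF
10 log₁₀(1.66×10⁷) = 72.2 dB
N = −174 + 72.2 + 1.06 = −100.74 dBm
SNR = P_sig − N = −85.6 − (−100.74) = 15.14 dB → 15.1 dB

15.1 dB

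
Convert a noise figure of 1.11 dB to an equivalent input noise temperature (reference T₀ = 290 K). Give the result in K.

F = 10^(1.11/10) = 1.29122
T_e = (F − 1)·T₀ = (1.29122 − 1) × 290 = 84.5 K

84.5 K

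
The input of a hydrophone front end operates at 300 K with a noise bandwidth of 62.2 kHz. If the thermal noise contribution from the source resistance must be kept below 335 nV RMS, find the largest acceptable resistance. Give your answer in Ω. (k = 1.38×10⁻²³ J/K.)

109 Ω

Johnson–Nyquist: V_n = √(4kTRB) ⇒ R = V_n² / (4kTB)
4kTB = 4 × 1.38×10⁻²³ × 300 × 6.22×10⁴ = 1.03×10⁻¹⁵
R = (3.35×10⁻⁷)² / 1.03×10⁻¹⁵ = 1.09×10² Ω = 109 Ω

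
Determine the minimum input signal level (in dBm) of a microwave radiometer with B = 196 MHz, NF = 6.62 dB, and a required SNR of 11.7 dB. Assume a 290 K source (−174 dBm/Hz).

Sensitivity = −174 + 10 log₁₀(B) + NF + SNR_min
= −174 + 82.92 + 6.62 + 11.7
= −72.76 dBm → −72.8 dBm

−72.8 dBm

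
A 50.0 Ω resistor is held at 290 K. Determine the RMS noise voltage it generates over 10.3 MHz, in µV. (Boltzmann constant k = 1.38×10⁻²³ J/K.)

2.87 µV

V_n = √(4kTRB)
4kTRB = 4 × 1.38×10⁻²³ × 290 × 5.00×10¹ × 1.03×10⁷ = 8.24×10⁻¹² V²
V_n = √(8.24×10⁻¹²) = 2.87×10⁻⁶ V = 2.87 µV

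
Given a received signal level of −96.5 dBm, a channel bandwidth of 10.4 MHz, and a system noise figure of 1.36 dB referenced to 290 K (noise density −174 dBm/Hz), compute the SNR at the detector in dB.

Noise floor: N = −174 + 10 log₁₀(B) + NF
10 log₁₀(1.04×10⁷) = 70.17 dB
N = −174 + 70.17 + 1.36 = −102.47 dBm
SNR = P_sig − N = −96.5 − (−102.47) = 5.97 dB → 6.0 dB

6.0 dB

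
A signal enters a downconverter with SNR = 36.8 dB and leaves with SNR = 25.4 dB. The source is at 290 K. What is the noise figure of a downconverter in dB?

11.4 dB

NF (dB) = SNR_in(dB) − SNR_out(dB) when the source is at T₀
NF = 36.8 − 25.4 = 11.4 dB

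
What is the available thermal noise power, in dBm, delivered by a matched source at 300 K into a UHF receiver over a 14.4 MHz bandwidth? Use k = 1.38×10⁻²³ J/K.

−102.2 dBm

P_n = kTB = 1.38×10⁻²³ × 300 × 1.44×10⁷ = 5.96×10⁻¹⁴ W
In dBm: 10 log₁₀(5.96×10⁻¹⁴ / 10⁻³) = −102.2 dBm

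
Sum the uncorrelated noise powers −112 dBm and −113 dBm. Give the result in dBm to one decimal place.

−109.5 dBm

Convert to linear, add, convert back:
P₁ = 6.31×10⁻¹⁵ W, P₂ = 5.01×10⁻¹⁵ W
P_tot = 1.13×10⁻¹⁴ W → 10 log₁₀(P_tot / 10⁻³) = −109.5 dBm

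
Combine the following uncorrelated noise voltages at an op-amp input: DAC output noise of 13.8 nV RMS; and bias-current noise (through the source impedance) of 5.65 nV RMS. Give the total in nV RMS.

14.9 nV

Uncorrelated sources add in power (mean-square): V_tot = √(ΣV_i²)
V_tot = √[(1.38×10⁻⁸)² + (5.65×10⁻⁹)²] = 1.49×10⁻⁸ V = 14.9 nV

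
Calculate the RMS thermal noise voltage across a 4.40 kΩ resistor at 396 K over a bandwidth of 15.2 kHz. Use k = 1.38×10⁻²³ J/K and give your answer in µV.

1.21 µV

V_n = √(4kTRB)
4kTRB = 4 × 1.38×10⁻²³ × 396 × 4.40×10³ × 1.52×10⁴ = 1.46×10⁻¹² V²
V_n = √(1.46×10⁻¹²) = 1.21×10⁻⁶ V = 1.21 µV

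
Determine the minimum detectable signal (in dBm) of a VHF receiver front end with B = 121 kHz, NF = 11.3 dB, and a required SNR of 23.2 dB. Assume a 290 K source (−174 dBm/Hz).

Sensitivity = −174 + 10 log₁₀(B) + NF + SNR_min
= −174 + 50.83 + 11.3 + 23.2
= −88.67 dBm → −88.7 dBm

−88.7 dBm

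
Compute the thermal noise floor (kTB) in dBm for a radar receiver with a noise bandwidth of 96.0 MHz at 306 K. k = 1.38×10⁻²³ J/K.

−93.9 dBm

P_n = kTB = 1.38×10⁻²³ × 306 × 9.60×10⁷ = 4.05×10⁻¹³ W
In dBm: 10 log₁₀(4.05×10⁻¹³ / 10⁻³) = −93.9 dBm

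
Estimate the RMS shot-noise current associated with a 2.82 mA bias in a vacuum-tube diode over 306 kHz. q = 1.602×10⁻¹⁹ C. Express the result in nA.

I_n = √(2qI·B)
2qI·B = 2 × 1.602×10⁻¹⁹ × 2.82×10⁻³ × 3.06×10⁵ = 2.76×10⁻¹⁶ A²
I_n = √(2.76×10⁻¹⁶) = 1.66×10⁻⁸ A = 16.6 nA

16.6 nA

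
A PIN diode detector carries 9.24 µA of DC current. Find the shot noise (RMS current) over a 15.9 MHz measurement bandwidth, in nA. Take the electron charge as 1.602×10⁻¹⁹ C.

6.86 nA

I_n = √(2qI·B)
2qI·B = 2 × 1.602×10⁻¹⁹ × 9.24×10⁻⁶ × 1.59×10⁷ = 4.71×10⁻¹⁷ A²
I_n = √(4.71×10⁻¹⁷) = 6.86×10⁻⁹ A = 6.86 nA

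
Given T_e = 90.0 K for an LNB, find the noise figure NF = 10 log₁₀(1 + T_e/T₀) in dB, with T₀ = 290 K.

F = 1 + T_e/T₀ = 1 + 90.0/290 = 1.31034
NF = 10 log₁₀(1.31034) = 1.17 dB

1.17 dB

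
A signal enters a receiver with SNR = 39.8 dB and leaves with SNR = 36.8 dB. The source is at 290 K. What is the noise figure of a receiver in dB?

3.0 dB

NF (dB) = SNR_in(dB) − SNR_out(dB) when the source is at T₀
NF = 39.8 − 36.8 = 3.0 dB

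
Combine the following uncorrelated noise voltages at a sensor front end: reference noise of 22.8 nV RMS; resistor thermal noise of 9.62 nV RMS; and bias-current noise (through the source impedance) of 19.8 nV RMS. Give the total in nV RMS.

Uncorrelated sources add in power (mean-square): V_tot = √(ΣV_i²)
V_tot = √[(2.28×10⁻⁸)² + (9.62×10⁻⁹)² + (1.98×10⁻⁸)²] = 3.17×10⁻⁸ V = 31.7 nV

31.7 nV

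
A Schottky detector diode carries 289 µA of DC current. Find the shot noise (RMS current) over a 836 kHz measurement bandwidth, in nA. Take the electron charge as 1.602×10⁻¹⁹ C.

8.80 nA

I_n = √(2qI·B)
2qI·B = 2 × 1.602×10⁻¹⁹ × 2.89×10⁻⁴ × 8.36×10⁵ = 7.74×10⁻¹⁷ A²
I_n = √(7.74×10⁻¹⁷) = 8.80×10⁻⁹ A = 8.80 nA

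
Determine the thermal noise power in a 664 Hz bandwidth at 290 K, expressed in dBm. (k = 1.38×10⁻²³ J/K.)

P_n = kTB = 1.38×10⁻²³ × 290 × 6.64×10² = 2.66×10⁻¹⁸ W
In dBm: 10 log₁₀(2.66×10⁻¹⁸ / 10⁻³) = −145.8 dBm

−145.8 dBm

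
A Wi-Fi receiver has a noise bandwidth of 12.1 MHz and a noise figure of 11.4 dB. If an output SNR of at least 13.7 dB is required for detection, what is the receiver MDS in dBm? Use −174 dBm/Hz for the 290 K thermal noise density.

Sensitivity = −174 + 10 log₁₀(B) + NF + SNR_min
= −174 + 70.83 + 11.4 + 13.7
= −78.07 dBm → −78.1 dBm

−78.1 dBm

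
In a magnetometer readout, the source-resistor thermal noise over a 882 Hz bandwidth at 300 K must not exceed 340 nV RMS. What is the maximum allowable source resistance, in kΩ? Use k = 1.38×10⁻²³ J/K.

7.91 kΩ

Johnson–Nyquist: V_n = √(4kTRB) ⇒ R = V_n² / (4kTB)
4kTB = 4 × 1.38×10⁻²³ × 300 × 8.82×10² = 1.46×10⁻¹⁷
R = (3.40×10⁻⁷)² / 1.46×10⁻¹⁷ = 7.91×10³ Ω = 7.91 kΩ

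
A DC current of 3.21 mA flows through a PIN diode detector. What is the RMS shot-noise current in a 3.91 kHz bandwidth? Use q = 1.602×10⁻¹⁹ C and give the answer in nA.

I_n = √(2qI·B)
2qI·B = 2 × 1.602×10⁻¹⁹ × 3.21×10⁻³ × 3.91×10³ = 4.02×10⁻¹⁸ A²
I_n = √(4.02×10⁻¹⁸) = 2.01×10⁻⁹ A = 2.01 nA

2.01 nA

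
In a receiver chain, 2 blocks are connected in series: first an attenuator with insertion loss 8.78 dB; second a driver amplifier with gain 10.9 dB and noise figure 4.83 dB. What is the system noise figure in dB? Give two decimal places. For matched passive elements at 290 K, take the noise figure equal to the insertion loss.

13.61 dB

Convert to linear (a loss of L dB is a gain of −L dB): F_i = 10^(NF_i/10), G_i = 10^(G_i,dB/10)
  Stage 1: F_1 = 10^(8.78/10) = 7.551, G_1 = 10^(−8.78/10) = 0.1324
  Stage 2: F_2 = 10^(4.83/10) = 3.041, G_2 = 10^(10.9/10) = 12.30
Friis cascade:
  F = 7.551 + (3.041 − 1)/0.1324 = 22.96
NF = 10 log₁₀(22.96) = 13.61 dB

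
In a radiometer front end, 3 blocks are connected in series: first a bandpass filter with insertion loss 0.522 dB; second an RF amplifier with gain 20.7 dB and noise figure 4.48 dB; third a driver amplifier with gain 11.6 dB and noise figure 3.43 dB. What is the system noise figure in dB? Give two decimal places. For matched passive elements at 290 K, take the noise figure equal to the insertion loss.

5.02 dB

Convert to linear (a loss of L dB is a gain of −L dB): F_i = 10^(NF_i/10), G_i = 10^(G_i,dB/10)
  Stage 1: F_1 = 10^(0.522/10) = 1.128, G_1 = 10^(−0.522/10) = 0.8867
  Stage 2: F_2 = 10^(4.48/10) = 2.805, G_2 = 10^(20.7/10) = 117.5
  Stage 3: F_3 = 10^(3.43/10) = 2.203, G_3 = 10^(11.6/10) = 14.45
Friis cascade:
  F = 1.128 + (2.805 − 1)/0.8867 + (2.203 − 1)/104.2 = 3.175
NF = 10 log₁₀(3.175) = 5.02 dB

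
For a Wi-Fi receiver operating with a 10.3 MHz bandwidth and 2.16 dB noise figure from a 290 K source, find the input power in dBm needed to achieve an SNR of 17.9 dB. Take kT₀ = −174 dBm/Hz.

−83.8 dBm

Sensitivity = −174 + 10 log₁₀(B) + NF + SNR_min
= −174 + 70.13 + 2.16 + 17.9
= −83.81 dBm → −83.8 dBm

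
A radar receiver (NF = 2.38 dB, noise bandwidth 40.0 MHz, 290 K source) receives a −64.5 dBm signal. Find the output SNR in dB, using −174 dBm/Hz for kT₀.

Noise floor: N = −174 + 10 log₁₀(B) + NF
10 log₁₀(4.00×10⁷) = 76.02 dB
N = −174 + 76.02 + 2.38 = −95.60 dBm
SNR = P_sig − N = −64.5 − (−95.60) = 31.10 dB → 31.1 dB

31.1 dB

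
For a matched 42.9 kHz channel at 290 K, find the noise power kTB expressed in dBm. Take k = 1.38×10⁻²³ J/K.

P_n = kTB = 1.38×10⁻²³ × 290 × 4.29×10⁴ = 1.72×10⁻¹⁶ W
In dBm: 10 log₁₀(1.72×10⁻¹⁶ / 10⁻³) = −127.7 dBm

−127.7 dBm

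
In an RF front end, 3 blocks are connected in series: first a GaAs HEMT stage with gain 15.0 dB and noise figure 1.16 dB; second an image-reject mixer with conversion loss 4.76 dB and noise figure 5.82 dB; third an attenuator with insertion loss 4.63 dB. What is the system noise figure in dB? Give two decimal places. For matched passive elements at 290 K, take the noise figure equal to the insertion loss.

Convert to linear (a loss of L dB is a gain of −L dB): F_i = 10^(NF_i/10), G_i = 10^(G_i,dB/10)
  Stage 1: F_1 = 10^(1.16/10) = 1.306, G_1 = 10^(15.0/10) = 31.62
  Stage 2: F_2 = 10^(5.82/10) = 3.819, G_2 = 10^(−4.76/10) = 0.3342
  Stage 3: F_3 = 10^(4.63/10) = 2.904, G_3 = 10^(−4.63/10) = 0.3443
Friis cascade:
  F = 1.306 + (3.819 − 1)/31.62 + (2.904 − 1)/10.57 = 1.575
NF = 10 log₁₀(1.575) = 1.97 dB

1.97 dB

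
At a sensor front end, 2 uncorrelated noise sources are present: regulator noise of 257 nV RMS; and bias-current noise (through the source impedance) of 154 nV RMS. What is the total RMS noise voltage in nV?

300 nV

Uncorrelated sources add in power (mean-square): V_tot = √(ΣV_i²)
V_tot = √[(2.57×10⁻⁷)² + (1.54×10⁻⁷)²] = 3.00×10⁻⁷ V = 300 nV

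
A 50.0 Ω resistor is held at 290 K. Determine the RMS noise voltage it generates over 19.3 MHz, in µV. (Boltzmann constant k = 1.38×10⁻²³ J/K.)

3.93 µV

V_n = √(4kTRB)
4kTRB = 4 × 1.38×10⁻²³ × 290 × 5.00×10¹ × 1.93×10⁷ = 1.54×10⁻¹¹ V²
V_n = √(1.54×10⁻¹¹) = 3.93×10⁻⁶ V = 3.93 µV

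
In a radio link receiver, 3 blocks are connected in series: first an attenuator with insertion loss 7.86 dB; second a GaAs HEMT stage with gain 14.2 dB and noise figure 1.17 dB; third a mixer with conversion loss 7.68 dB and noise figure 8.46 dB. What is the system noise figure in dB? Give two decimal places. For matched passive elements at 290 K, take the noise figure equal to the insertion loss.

Convert to linear (a loss of L dB is a gain of −L dB): F_i = 10^(NF_i/10), G_i = 10^(G_i,dB/10)
  Stage 1: F_1 = 10^(7.86/10) = 6.109, G_1 = 10^(−7.86/10) = 0.1637
  Stage 2: F_2 = 10^(1.17/10) = 1.309, G_2 = 10^(14.2/10) = 26.30
  Stage 3: F_3 = 10^(8.46/10) = 7.015, G_3 = 10^(−7.68/10) = 0.1706
Friis cascade:
  F = 6.109 + (1.309 − 1)/0.1637 + (7.015 − 1)/4.305 = 9.395
NF = 10 log₁₀(9.395) = 9.73 dB

9.73 dB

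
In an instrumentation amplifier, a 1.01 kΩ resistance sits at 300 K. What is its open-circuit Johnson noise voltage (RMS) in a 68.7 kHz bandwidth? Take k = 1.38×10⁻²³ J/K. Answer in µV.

V_n = √(4kTRB)
4kTRB = 4 × 1.38×10⁻²³ × 300 × 1.01×10³ × 6.87×10⁴ = 1.15×10⁻¹² V²
V_n = √(1.15×10⁻¹²) = 1.07×10⁻⁶ V = 1.07 µV

1.07 µV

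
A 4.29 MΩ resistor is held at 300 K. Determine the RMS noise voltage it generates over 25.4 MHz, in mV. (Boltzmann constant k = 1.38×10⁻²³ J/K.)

V_n = √(4kTRB)
4kTRB = 4 × 1.38×10⁻²³ × 300 × 4.29×10⁶ × 2.54×10⁷ = 1.80×10⁻⁶ V²
V_n = √(1.80×10⁻⁶) = 1.34×10⁻³ V = 1.34 mV

1.34 mV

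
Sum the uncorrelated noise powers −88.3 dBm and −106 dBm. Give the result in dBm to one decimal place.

−88.2 dBm

Convert to linear, add, convert back:
P₁ = 1.48×10⁻¹² W, P₂ = 2.51×10⁻¹⁴ W
P_tot = 1.50×10⁻¹² W → 10 log₁₀(P_tot / 10⁻³) = −88.2 dBm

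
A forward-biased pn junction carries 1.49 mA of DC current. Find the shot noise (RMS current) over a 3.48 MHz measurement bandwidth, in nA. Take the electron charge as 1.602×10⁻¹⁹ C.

40.8 nA

I_n = √(2qI·B)
2qI·B = 2 × 1.602×10⁻¹⁹ × 1.49×10⁻³ × 3.48×10⁶ = 1.66×10⁻¹⁵ A²
I_n = √(1.66×10⁻¹⁵) = 4.08×10⁻⁸ A = 40.8 nA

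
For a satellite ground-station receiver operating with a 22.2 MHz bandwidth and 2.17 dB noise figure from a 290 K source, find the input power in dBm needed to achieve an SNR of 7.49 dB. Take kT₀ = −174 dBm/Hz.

Sensitivity = −174 + 10 log₁₀(B) + NF + SNR_min
= −174 + 73.46 + 2.17 + 7.49
= −90.88 dBm → −90.9 dBm

−90.9 dBm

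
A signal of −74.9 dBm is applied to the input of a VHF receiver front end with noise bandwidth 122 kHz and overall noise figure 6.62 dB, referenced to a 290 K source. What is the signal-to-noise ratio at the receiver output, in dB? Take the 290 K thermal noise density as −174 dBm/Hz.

Noise floor: N = −174 + 10 log₁₀(B) + NF
10 log₁₀(1.22×10⁵) = 50.86 dB
N = −174 + 50.86 + 6.62 = −116.52 dBm
SNR = P_sig − N = −74.9 − (−116.52) = 41.62 dB → 41.6 dB

41.6 dB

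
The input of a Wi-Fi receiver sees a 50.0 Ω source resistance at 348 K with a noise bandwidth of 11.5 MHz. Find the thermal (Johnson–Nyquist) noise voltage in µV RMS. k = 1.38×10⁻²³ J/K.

V_n = √(4kTRB)
4kTRB = 4 × 1.38×10⁻²³ × 348 × 5.00×10¹ × 1.15×10⁷ = 1.10×10⁻¹¹ V²
V_n = √(1.10×10⁻¹¹) = 3.32×10⁻⁶ V = 3.32 µV

3.32 µV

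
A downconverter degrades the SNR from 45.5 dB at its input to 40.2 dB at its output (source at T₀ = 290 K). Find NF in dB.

NF (dB) = SNR_in(dB) − SNR_out(dB) when the source is at T₀
NF = 45.5 − 40.2 = 5.3 dB

5.3 dB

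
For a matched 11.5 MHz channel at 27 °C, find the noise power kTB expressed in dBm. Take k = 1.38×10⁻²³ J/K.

T = 27 °C + 273.15 = 300.15 K
P_n = kTB = 1.38×10⁻²³ × 300.15 × 1.15×10⁷ = 4.76×10⁻¹⁴ W
In dBm: 10 log₁₀(4.76×10⁻¹⁴ / 10⁻³) = −103.2 dBm

−103.2 dBm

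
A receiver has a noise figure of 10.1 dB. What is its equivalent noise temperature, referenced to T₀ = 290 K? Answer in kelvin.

F = 10^(10.1/10) = 10.2329
T_e = (F − 1)·T₀ = (10.2329 − 1) × 290 = 2678 K

2678 K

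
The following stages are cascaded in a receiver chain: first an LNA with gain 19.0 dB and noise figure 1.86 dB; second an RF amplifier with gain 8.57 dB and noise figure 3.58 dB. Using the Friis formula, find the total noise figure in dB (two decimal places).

1.91 dB

Convert to linear (a loss of L dB is a gain of −L dB): F_i = 10^(NF_i/10), G_i = 10^(G_i,dB/10)
  Stage 1: F_1 = 10^(1.86/10) = 1.535, G_1 = 10^(19.0/10) = 79.43
  Stage 2: F_2 = 10^(3.58/10) = 2.280, G_2 = 10^(8.57/10) = 7.194
Friis cascade:
  F = 1.535 + (2.280 − 1)/79.43 = 1.551
NF = 10 log₁₀(1.551) = 1.91 dB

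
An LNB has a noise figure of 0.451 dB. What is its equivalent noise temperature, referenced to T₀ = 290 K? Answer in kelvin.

F = 10^(0.451/10) = 1.10943
T_e = (F − 1)·T₀ = (1.10943 − 1) × 290 = 31.7 K

31.7 K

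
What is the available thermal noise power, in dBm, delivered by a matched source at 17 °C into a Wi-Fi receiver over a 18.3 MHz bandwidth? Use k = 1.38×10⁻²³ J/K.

T = 17 °C + 273.15 = 290.15 K
P_n = kTB = 1.38×10⁻²³ × 290.15 × 1.83×10⁷ = 7.33×10⁻¹⁴ W
In dBm: 10 log₁₀(7.33×10⁻¹⁴ / 10⁻³) = −101.4 dBm

−101.4 dBm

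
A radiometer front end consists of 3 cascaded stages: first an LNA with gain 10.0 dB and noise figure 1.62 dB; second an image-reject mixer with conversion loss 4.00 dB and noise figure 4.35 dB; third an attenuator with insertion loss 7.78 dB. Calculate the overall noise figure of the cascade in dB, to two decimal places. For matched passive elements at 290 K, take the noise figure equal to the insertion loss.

4.59 dB

Convert to linear (a loss of L dB is a gain of −L dB): F_i = 10^(NF_i/10), G_i = 10^(G_i,dB/10)
  Stage 1: F_1 = 10^(1.62/10) = 1.452, G_1 = 10^(10.0/10) = 10.00
  Stage 2: F_2 = 10^(4.35/10) = 2.723, G_2 = 10^(−4.00/10) = 0.3981
  Stage 3: F_3 = 10^(7.78/10) = 5.998, G_3 = 10^(−7.78/10) = 0.1667
Friis cascade:
  F = 1.452 + (2.723 − 1)/10.00 + (5.998 − 1)/3.981 = 2.880
NF = 10 log₁₀(2.880) = 4.59 dB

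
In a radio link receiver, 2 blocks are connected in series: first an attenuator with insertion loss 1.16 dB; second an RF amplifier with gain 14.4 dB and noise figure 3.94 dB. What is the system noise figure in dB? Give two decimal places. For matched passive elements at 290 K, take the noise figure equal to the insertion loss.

Convert to linear (a loss of L dB is a gain of −L dB): F_i = 10^(NF_i/10), G_i = 10^(G_i,dB/10)
  Stage 1: F_1 = 10^(1.16/10) = 1.306, G_1 = 10^(−1.16/10) = 0.7656
  Stage 2: F_2 = 10^(3.94/10) = 2.477, G_2 = 10^(14.4/10) = 27.54
Friis cascade:
  F = 1.306 + (2.477 − 1)/0.7656 = 3.236
NF = 10 log₁₀(3.236) = 5.10 dB

5.10 dB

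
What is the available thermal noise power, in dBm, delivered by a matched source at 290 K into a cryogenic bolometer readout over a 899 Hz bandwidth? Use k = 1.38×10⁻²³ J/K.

P_n = kTB = 1.38×10⁻²³ × 290 × 8.99×10² = 3.60×10⁻¹⁸ W
In dBm: 10 log₁₀(3.60×10⁻¹⁸ / 10⁻³) = −144.4 dBm

−144.4 dBm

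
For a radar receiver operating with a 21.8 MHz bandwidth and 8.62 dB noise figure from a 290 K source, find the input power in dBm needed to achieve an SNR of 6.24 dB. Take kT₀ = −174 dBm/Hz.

−85.8 dBm

Sensitivity = −174 + 10 log₁₀(B) + NF + SNR_min
= −174 + 73.38 + 8.62 + 6.24
= −85.76 dBm → −85.8 dBm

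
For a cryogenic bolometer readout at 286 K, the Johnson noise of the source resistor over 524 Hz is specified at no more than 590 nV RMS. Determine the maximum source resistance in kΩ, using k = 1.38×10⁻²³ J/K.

Johnson–Nyquist: V_n = √(4kTRB) ⇒ R = V_n² / (4kTB)
4kTB = 4 × 1.38×10⁻²³ × 286 × 5.24×10² = 8.27×10⁻¹⁸
R = (5.90×10⁻⁷)² / 8.27×10⁻¹⁸ = 4.21×10⁴ Ω = 42.1 kΩ

42.1 kΩ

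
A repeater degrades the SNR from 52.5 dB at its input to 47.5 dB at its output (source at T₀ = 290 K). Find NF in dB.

5.0 dB

NF (dB) = SNR_in(dB) − SNR_out(dB) when the source is at T₀
NF = 52.5 − 47.5 = 5.0 dB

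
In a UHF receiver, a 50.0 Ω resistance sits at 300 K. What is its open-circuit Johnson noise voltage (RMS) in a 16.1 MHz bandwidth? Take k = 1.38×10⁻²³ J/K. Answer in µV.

V_n = √(4kTRB)
4kTRB = 4 × 1.38×10⁻²³ × 300 × 5.00×10¹ × 1.61×10⁷ = 1.33×10⁻¹¹ V²
V_n = √(1.33×10⁻¹¹) = 3.65×10⁻⁶ V = 3.65 µV

3.65 µV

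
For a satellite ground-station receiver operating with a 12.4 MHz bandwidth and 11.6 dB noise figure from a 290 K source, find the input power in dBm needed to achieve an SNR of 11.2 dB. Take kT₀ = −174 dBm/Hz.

Sensitivity = −174 + 10 log₁₀(B) + NF + SNR_min
= −174 + 70.93 + 11.6 + 11.2
= −80.27 dBm → −80.3 dBm

−80.3 dBm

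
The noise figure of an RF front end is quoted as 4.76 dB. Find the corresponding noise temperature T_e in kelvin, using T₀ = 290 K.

F = 10^(4.76/10) = 2.99226
T_e = (F − 1)·T₀ = (2.99226 − 1) × 290 = 578 K

578 K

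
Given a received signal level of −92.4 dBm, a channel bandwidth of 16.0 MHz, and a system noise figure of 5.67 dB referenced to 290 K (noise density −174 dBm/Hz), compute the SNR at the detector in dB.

3.9 dB

Noise floor: N = −174 + 10 log₁₀(B) + NF
10 log₁₀(1.60×10⁷) = 72.04 dB
N = −174 + 72.04 + 5.67 = −96.29 dBm
SNR = P_sig − N = −92.4 − (−96.29) = 3.89 dB → 3.9 dB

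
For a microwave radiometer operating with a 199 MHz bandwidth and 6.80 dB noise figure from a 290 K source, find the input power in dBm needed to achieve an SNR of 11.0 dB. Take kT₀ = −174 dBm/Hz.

Sensitivity = −174 + 10 log₁₀(B) + NF + SNR_min
= −174 + 82.99 + 6.80 + 11.0
= −73.21 dBm → −73.2 dBm

−73.2 dBm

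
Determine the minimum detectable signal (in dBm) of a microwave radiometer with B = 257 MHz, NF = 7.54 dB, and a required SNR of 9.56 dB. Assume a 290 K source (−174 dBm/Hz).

Sensitivity = −174 + 10 log₁₀(B) + NF + SNR_min
= −174 + 84.1 + 7.54 + 9.56
= −72.80 dBm → −72.8 dBm

−72.8 dBm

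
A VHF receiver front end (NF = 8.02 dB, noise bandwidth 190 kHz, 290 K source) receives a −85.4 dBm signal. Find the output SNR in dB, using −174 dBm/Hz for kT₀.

Noise floor: N = −174 + 10 log₁₀(B) + NF
10 log₁₀(1.90×10⁵) = 52.79 dB
N = −174 + 52.79 + 8.02 = −113.19 dBm
SNR = P_sig − N = −85.4 − (−113.19) = 27.79 dB → 27.8 dB

27.8 dB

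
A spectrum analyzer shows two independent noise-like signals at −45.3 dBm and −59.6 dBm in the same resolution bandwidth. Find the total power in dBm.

−45.1 dBm

Convert to linear, add, convert back:
P₁ = 2.95×10⁻⁸ W, P₂ = 1.10×10⁻⁹ W
P_tot = 3.06×10⁻⁸ W → 10 log₁₀(P_tot / 10⁻³) = −45.1 dBm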